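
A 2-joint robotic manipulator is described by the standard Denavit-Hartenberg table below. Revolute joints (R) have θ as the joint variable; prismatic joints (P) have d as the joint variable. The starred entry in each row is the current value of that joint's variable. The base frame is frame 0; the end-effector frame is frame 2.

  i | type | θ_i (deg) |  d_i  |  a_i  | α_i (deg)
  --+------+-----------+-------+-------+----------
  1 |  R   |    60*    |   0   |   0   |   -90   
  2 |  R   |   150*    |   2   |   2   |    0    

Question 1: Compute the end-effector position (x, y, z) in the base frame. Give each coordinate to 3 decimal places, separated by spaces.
-2.598 -0.500 -1.000

after link 1: o_1 = (0.0000, 0.0000, 0.0000)
after link 2: o_2 = (-2.5981, -0.5000, -1.0000)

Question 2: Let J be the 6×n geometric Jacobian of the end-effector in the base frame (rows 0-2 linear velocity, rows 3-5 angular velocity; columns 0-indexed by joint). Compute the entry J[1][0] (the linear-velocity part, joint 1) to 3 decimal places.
-2.598

axis z_0 = ẑ; lever o_n−o_0 = (-2.5981,-0.5000,-1.0000)
cross product → J_v[:, 0] = (0.5000,-2.5981,0.0000)
J_ω[:, 0] = z_0
entry J[1][0] = -2.5981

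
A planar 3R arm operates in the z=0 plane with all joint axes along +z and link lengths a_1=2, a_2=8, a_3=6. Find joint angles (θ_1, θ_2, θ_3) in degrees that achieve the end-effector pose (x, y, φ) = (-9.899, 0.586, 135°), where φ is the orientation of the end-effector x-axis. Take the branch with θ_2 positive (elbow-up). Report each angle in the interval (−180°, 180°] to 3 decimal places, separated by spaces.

wrist centre = target − a_3·(cos φ, sin φ) = (-5.6564, -3.6566)
cos θ_2 = (45.3654−2²−8²)/(2·2·8) = -0.7073; θ_2 = 135.0181° (elbow-up)
β = atan2(-3.6566,-5.6564) = -147.1187°; ψ = atan2(5.6551,-3.6586) = 122.9016°
θ_1 = β − ψ = -270.0203°
θ_3 = φ − θ_1 − θ_2 = -89.9978° (wrapped to (-180°,180°])

89.980 135.018 -89.998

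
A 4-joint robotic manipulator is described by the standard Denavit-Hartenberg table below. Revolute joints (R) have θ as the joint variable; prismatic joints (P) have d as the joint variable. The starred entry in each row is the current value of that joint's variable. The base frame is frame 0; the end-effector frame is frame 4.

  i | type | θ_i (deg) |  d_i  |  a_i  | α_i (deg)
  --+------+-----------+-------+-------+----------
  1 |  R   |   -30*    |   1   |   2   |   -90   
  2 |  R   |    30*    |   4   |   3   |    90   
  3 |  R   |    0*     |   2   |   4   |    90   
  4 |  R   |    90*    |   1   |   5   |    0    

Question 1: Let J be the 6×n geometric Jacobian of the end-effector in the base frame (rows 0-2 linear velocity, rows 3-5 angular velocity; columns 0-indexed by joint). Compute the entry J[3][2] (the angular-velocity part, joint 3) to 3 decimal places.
0.433

axis z_2 = (0.4330,-0.2500,0.8660); lever o_n−o_2 = (5.5311,-4.3481,4.0622)
cross product → J_v[:, 2] = (2.7500,3.0311,-0.5000)
J_ω[:, 2] = z_2
entry J[3][2] = 0.4330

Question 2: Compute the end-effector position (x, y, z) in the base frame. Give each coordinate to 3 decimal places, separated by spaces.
11.513 -3.183 3.562

after link 1: o_1 = (1.7321, -1.0000, 1.0000)
after link 2: o_2 = (5.9821, 1.1651, -0.5000)
after link 3: o_3 = (9.8481, -1.0670, -0.7679)
after link 4: o_4 = (11.5131, -3.1830, 3.5622)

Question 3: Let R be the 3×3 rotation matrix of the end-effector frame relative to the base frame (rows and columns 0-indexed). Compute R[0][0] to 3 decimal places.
0.433

End-effector x-axis (col 0 of R) = (0.4330,-0.2500,0.8660)
R[0][0] = 0.4330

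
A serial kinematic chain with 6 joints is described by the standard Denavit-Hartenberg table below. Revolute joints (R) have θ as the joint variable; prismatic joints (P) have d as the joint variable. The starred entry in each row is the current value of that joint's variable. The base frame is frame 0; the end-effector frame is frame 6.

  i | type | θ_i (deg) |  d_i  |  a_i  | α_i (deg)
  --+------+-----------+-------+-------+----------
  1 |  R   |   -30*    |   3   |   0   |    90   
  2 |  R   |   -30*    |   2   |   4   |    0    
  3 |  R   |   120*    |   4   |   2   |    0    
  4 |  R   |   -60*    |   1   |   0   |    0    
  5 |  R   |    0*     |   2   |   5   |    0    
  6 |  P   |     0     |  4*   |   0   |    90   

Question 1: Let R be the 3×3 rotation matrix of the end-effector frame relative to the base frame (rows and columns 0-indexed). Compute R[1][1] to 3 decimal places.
End-effector y-axis (col 1 of R) = (-0.5000,-0.8660,0.0000)
R[1][1] = -0.8660

-0.866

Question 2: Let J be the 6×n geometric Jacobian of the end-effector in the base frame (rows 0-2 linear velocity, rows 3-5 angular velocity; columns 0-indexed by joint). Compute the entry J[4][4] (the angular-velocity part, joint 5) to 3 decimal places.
-0.866

axis z_4 = (-0.5000,-0.8660,0.0000); lever o_n−o_4 = (0.7500,-7.3612,2.5000)
cross product → J_v[:, 4] = (-2.1651,1.2500,4.3301)
J_ω[:, 4] = z_4
entry J[4][4] = -0.8660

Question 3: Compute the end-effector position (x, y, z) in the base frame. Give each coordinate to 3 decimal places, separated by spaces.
0.250 -15.155 5.500

after link 1: o_1 = (0.0000, 0.0000, 3.0000)
after link 2: o_2 = (2.0000, -3.4641, 1.0000)
after link 3: o_3 = (0.0000, -6.9282, 3.0000)
after link 4: o_4 = (-0.5000, -7.7942, 3.0000)
after link 5: o_5 = (2.2500, -11.6913, 5.5000)
after link 6: o_6 = (0.2500, -15.1554, 5.5000)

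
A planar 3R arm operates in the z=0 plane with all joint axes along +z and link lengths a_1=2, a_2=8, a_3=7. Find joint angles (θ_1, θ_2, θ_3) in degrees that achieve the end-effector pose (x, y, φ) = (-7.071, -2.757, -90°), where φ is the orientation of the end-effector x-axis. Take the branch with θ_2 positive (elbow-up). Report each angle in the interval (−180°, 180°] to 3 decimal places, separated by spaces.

wrist centre = target − a_3·(cos φ, sin φ) = (-7.0710, 4.2430)
cos θ_2 = (68.0021−2²−8²)/(2·2·8) = 0.0001; θ_2 = 89.9963° (elbow-up)
β = atan2(4.2430,-7.0710) = 149.0339°; ψ = atan2(8.0000,2.0005) = 75.9602°
θ_1 = β − ψ = 73.0736°
θ_3 = φ − θ_1 − θ_2 = 106.9301° (wrapped to (-180°,180°])

73.074 89.996 106.930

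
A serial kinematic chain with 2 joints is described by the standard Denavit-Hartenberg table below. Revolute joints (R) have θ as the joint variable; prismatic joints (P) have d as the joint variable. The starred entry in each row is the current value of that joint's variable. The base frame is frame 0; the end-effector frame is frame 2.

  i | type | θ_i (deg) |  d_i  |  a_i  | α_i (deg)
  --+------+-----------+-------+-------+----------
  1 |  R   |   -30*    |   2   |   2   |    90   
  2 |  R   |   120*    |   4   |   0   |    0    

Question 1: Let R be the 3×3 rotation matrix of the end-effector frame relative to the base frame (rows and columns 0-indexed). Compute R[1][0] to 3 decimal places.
0.250

End-effector x-axis (col 0 of R) = (-0.4330,0.2500,0.8660)
R[1][0] = 0.2500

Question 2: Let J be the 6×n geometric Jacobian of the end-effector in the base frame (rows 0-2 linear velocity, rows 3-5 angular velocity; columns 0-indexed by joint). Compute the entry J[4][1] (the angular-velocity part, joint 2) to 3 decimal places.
axis z_1 = (-0.5000,-0.8660,0.0000); lever o_n−o_1 = (-2.0000,-3.4641,0.0000)
cross product → J_v[:, 1] = (-0.0000,0.0000,-0.0000)
J_ω[:, 1] = z_1
entry J[4][1] = -0.8660

-0.866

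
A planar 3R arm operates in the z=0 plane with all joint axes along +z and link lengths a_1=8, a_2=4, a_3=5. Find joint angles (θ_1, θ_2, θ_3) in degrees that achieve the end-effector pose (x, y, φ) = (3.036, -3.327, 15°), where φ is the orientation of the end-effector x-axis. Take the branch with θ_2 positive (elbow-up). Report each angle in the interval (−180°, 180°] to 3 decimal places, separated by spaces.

wrist centre = target − a_3·(cos φ, sin φ) = (-1.7936, -4.6211)
cos θ_2 = (24.5716−8²−4²)/(2·8·4) = -0.8661; θ_2 = 150.0049° (elbow-up)
β = atan2(-4.6211,-1.7936) = -111.2132°; ψ = atan2(1.9997,4.5357) = 23.7916°
θ_1 = β − ψ = -135.0048°
θ_3 = φ − θ_1 − θ_2 = -0.0001° (wrapped to (-180°,180°])

-135.005 150.005 -0.000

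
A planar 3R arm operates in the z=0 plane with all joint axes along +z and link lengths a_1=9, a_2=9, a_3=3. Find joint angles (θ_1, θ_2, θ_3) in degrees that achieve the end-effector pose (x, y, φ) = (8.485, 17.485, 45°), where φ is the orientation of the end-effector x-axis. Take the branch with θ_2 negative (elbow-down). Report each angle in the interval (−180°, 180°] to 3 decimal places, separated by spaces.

wrist centre = target − a_3·(cos φ, sin φ) = (6.3637, 15.3637)
cos θ_2 = (276.5391−9²−9²)/(2·9·9) = 0.7070; θ_2 = -45.0061° (elbow-down)
β = atan2(15.3637,6.3637) = 67.5005°; ψ = atan2(-6.3646,15.3633) = -22.5031°
θ_1 = β − ψ = 90.0036°
θ_3 = φ − θ_1 − θ_2 = 0.0025° (wrapped to (-180°,180°])

90.004 -45.006 0.003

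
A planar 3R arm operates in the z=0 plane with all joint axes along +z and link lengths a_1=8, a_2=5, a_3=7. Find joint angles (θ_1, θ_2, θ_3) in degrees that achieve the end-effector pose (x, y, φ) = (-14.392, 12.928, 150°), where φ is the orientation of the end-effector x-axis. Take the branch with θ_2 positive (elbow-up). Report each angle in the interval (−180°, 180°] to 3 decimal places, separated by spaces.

wrist centre = target − a_3·(cos φ, sin φ) = (-8.3298, 9.4280)
cos θ_2 = (158.2731−8²−5²)/(2·8·5) = 0.8659; θ_2 = 30.0128° (elbow-up)
β = atan2(9.4280,-8.3298) = 131.4612°; ψ = atan2(2.5010,12.3296) = 11.4665°
θ_1 = β − ψ = 119.9948°
θ_3 = φ − θ_1 − θ_2 = -0.0075° (wrapped to (-180°,180°])

119.995 30.013 -0.008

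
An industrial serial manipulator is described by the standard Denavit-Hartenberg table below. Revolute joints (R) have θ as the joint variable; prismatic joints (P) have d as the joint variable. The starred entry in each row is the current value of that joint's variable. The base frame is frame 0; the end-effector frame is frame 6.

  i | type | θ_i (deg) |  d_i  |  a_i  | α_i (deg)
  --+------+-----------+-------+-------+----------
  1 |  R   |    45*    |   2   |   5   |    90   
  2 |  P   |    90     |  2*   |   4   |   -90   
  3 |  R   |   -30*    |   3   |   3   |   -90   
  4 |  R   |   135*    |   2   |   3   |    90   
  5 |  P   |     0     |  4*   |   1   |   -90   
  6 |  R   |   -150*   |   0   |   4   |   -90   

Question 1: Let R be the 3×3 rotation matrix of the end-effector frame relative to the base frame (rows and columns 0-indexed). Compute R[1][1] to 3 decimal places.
-0.612

End-effector y-axis (col 1 of R) = (0.6124,-0.6124,-0.5000)
R[1][1] = -0.6124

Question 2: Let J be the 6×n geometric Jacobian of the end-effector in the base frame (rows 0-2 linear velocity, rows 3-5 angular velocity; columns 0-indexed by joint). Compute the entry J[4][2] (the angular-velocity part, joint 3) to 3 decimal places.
axis z_2 = (-0.7071,-0.7071,0.0000); lever o_n−o_2 = (2.3486,-0.0553,6.9441)
cross product → J_v[:, 2] = (-4.9102,4.9102,1.6998)
J_ω[:, 2] = z_2
entry J[4][2] = -0.7071

-0.707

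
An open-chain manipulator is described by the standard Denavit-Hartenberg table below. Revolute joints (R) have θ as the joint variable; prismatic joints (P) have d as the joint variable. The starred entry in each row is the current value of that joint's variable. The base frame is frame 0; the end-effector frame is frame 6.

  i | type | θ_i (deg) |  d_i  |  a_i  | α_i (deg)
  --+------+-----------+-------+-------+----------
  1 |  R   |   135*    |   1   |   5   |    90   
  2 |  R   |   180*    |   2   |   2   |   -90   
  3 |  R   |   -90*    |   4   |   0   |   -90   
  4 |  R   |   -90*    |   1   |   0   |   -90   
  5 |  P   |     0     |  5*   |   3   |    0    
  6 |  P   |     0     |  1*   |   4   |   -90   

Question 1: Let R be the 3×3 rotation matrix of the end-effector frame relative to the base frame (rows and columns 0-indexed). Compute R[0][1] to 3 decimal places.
End-effector y-axis (col 1 of R) = (-0.7071,-0.7071,-0.0000)
R[0][1] = -0.7071

-0.707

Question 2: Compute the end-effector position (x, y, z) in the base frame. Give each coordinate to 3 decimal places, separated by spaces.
after link 1: o_1 = (-3.5355, 3.5355, 1.0000)
after link 2: o_2 = (-0.7071, 3.5355, 1.0000)
after link 3: o_3 = (-0.7071, 3.5355, -3.0000)
after link 4: o_4 = (0.0000, 2.8284, -3.0000)
after link 5: o_5 = (3.5355, 6.3640, -6.0000)
after link 6: o_6 = (4.2426, 7.0711, -10.0000)

4.243 7.071 -10.000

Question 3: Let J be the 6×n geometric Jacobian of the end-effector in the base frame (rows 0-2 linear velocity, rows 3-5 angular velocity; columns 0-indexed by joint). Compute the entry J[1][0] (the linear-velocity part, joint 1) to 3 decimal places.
axis z_0 = ẑ; lever o_n−o_0 = (4.2426,7.0711,-10.0000)
cross product → J_v[:, 0] = (-7.0711,4.2426,0.0000)
J_ω[:, 0] = z_0
entry J[1][0] = 4.2426

4.243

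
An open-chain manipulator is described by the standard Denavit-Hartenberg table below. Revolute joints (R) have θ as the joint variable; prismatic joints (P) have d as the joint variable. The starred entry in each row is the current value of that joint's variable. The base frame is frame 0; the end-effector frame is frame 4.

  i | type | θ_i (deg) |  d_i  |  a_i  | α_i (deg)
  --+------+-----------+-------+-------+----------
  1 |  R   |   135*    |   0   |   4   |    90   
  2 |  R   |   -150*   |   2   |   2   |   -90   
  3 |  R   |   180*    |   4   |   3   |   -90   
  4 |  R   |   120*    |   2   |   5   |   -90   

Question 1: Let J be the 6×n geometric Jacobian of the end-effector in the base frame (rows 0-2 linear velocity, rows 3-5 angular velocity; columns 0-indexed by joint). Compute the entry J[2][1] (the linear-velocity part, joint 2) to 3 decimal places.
axis z_1 = (0.7071,0.7071,0.0000); lever o_n−o_1 = (3.8637,1.7932,-0.4641)
cross product → J_v[:, 1] = (-0.3282,0.3282,-1.4641)
J_ω[:, 1] = z_1
entry J[2][1] = -1.4641

-1.464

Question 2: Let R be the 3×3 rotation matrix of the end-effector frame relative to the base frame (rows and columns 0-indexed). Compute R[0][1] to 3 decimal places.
End-effector y-axis (col 1 of R) = (-0.7071,-0.7071,-0.0000)
R[0][1] = -0.7071

-0.707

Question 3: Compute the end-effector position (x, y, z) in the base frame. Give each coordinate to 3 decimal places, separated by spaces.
after link 1: o_1 = (-2.8284, 2.8284, 0.0000)
after link 2: o_2 = (-0.1895, 3.0179, -1.0000)
after link 3: o_3 = (-3.4408, 6.2692, -2.9641)
after link 4: o_4 = (1.0353, 4.6216, -0.4641)

1.035 4.622 -0.464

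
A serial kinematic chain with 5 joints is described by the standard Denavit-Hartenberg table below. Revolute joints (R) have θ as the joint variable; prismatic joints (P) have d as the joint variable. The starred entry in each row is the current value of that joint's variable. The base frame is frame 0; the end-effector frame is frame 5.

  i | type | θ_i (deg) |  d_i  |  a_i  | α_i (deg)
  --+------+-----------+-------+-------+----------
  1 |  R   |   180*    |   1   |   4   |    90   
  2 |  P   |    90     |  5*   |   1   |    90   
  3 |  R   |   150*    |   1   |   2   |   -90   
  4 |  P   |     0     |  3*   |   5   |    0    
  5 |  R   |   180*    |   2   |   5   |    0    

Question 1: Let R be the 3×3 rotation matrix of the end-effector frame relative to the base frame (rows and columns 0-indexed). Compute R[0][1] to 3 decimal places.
-1.000

End-effector y-axis (col 1 of R) = (-1.0000,0.0000,0.0000)
R[0][1] = -1.0000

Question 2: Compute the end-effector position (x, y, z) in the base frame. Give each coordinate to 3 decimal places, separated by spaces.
after link 1: o_1 = (-4.0000, 0.0000, 1.0000)
after link 2: o_2 = (-4.0000, 5.0000, 2.0000)
after link 3: o_3 = (-5.0000, 6.0000, 0.2679)
after link 4: o_4 = (-5.0000, 5.9019, -5.5622)
after link 5: o_5 = (-5.0000, 1.6699, -2.2321)

-5.000 1.670 -2.232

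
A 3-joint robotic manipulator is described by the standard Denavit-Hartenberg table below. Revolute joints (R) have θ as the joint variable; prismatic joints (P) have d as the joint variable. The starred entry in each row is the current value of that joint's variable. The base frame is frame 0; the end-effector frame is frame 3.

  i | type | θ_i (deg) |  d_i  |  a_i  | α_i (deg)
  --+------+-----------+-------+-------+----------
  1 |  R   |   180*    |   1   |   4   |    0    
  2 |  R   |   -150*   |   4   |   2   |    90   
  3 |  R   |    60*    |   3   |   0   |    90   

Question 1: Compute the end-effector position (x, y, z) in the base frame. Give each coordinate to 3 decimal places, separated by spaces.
after link 1: o_1 = (-4.0000, 0.0000, 1.0000)
after link 2: o_2 = (-2.2679, 1.0000, 5.0000)
after link 3: o_3 = (-0.7679, -1.5981, 5.0000)

-0.768 -1.598 5.000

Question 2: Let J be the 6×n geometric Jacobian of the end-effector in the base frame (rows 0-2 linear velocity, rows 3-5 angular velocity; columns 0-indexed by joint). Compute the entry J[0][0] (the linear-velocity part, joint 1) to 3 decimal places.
1.598

axis z_0 = ẑ; lever o_n−o_0 = (-0.7679,-1.5981,5.0000)
cross product → J_v[:, 0] = (1.5981,-0.7679,0.0000)
J_ω[:, 0] = z_0
entry J[0][0] = 1.5981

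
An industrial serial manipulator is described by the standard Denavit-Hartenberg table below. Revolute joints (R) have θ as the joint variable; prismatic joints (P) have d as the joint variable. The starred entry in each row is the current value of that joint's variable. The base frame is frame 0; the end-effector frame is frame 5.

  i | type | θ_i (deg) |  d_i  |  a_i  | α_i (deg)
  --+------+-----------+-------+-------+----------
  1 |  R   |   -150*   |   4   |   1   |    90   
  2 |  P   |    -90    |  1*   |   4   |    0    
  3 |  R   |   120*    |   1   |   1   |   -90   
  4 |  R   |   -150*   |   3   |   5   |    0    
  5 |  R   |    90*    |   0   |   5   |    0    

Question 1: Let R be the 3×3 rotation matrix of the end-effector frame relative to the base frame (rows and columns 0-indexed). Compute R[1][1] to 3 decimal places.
End-effector y-axis (col 1 of R) = (-0.3995,-0.8080,0.4330)
R[1][1] = -0.8080

-0.808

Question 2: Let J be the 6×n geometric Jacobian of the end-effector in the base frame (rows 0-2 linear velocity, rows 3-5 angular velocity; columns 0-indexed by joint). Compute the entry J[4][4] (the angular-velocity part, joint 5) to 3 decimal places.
0.250

axis z_4 = (0.4330,0.2500,0.8660); lever o_n−o_4 = (-4.0401,2.6675,1.2500)
cross product → J_v[:, 4] = (-1.9976,-4.0401,2.1651)
J_ω[:, 4] = z_4
entry J[4][4] = 0.2500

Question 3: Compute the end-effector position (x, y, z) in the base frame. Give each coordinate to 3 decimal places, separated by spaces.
after link 1: o_1 = (-0.8660, -0.5000, 4.0000)
after link 2: o_2 = (-1.3660, 0.3660, 0.0000)
after link 3: o_3 = (-2.6160, 0.7990, 0.5000)
after link 4: o_4 = (0.6806, 5.5891, 0.9330)
after link 5: o_5 = (-3.3595, 8.2566, 2.1830)

-3.359 8.257 2.183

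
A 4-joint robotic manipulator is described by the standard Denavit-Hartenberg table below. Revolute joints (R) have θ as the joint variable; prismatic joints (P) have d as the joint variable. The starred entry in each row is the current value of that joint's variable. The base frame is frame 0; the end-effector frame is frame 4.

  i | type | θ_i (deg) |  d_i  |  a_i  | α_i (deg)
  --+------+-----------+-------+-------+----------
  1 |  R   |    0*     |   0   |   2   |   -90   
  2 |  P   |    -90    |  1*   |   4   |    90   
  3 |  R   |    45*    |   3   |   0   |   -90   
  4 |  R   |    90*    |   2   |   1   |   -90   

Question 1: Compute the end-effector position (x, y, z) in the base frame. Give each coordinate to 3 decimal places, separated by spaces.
after link 1: o_1 = (2.0000, 0.0000, 0.0000)
after link 2: o_2 = (2.0000, 1.0000, 4.0000)
after link 3: o_3 = (-1.0000, 1.0000, 4.0000)
after link 4: o_4 = (0.0000, 2.4142, 2.5858)

0.000 2.414 2.586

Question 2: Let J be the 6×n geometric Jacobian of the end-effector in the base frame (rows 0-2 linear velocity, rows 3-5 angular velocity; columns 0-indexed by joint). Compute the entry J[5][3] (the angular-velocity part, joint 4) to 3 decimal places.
-0.707

axis z_3 = (-0.0000,0.7071,-0.7071); lever o_n−o_3 = (1.0000,1.4142,-1.4142)
cross product → J_v[:, 3] = (0.0000,-0.7071,-0.7071)
J_ω[:, 3] = z_3
entry J[5][3] = -0.7071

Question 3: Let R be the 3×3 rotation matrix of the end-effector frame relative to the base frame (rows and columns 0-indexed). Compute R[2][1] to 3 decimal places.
0.707

End-effector y-axis (col 1 of R) = (0.0000,-0.7071,0.7071)
R[2][1] = 0.7071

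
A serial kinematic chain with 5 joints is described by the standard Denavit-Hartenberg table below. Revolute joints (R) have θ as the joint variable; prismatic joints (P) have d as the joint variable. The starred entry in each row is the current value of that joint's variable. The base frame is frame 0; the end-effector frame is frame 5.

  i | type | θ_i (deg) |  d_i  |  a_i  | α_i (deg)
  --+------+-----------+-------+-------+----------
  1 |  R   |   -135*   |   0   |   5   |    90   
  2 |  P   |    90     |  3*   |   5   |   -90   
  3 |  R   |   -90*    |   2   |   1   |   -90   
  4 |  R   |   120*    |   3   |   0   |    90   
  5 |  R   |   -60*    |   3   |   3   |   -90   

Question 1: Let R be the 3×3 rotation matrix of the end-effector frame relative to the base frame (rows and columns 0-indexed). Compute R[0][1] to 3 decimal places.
End-effector y-axis (col 1 of R) = (0.9659,-0.2588,-0.0000)
R[0][1] = 0.9659

0.966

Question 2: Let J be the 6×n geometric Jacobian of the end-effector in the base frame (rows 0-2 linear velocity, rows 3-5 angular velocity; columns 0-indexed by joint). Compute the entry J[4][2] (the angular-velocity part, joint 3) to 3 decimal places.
0.707

axis z_2 = (0.7071,0.7071,0.0000); lever o_n−o_2 = (-2.5789,1.4489,0.4019)
cross product → J_v[:, 2] = (0.2842,-0.2842,2.8481)
J_ω[:, 2] = z_2
entry J[4][2] = 0.7071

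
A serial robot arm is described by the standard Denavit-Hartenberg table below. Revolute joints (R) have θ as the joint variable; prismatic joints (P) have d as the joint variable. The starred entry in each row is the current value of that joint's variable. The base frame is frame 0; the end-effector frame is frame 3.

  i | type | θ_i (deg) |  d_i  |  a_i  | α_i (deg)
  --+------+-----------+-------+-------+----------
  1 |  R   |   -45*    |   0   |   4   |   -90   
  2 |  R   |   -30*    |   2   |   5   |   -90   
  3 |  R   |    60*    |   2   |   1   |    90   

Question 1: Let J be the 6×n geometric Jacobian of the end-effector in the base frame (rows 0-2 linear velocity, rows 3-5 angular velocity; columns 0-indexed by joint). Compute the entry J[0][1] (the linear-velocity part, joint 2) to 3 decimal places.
axis z_1 = (0.7071,0.7071,0.0000); lever o_n−o_1 = (4.8770,-3.2733,1.0179)
cross product → J_v[:, 1] = (0.7198,-0.7198,-5.7631)
J_ω[:, 1] = z_1
entry J[0][1] = 0.7198

0.720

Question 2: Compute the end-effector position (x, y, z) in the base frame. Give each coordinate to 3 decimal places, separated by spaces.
after link 1: o_1 = (2.8284, -2.8284, 0.0000)
after link 2: o_2 = (7.3045, -4.4761, 2.5000)
after link 3: o_3 = (7.7054, -6.1017, 1.0179)

7.705 -6.102 1.018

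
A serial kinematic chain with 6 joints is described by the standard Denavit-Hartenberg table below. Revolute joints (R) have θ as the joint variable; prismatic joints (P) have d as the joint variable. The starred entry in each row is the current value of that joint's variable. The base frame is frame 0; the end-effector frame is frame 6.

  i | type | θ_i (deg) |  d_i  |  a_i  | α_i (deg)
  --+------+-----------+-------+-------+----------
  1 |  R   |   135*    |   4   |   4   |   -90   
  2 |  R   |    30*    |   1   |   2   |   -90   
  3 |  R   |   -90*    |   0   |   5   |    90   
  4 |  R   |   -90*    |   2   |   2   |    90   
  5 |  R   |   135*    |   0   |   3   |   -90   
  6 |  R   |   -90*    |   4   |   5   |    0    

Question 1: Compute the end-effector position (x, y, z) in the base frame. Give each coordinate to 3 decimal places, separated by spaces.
after link 1: o_1 = (-2.8284, 2.8284, 4.0000)
after link 2: o_2 = (-4.7603, 3.3461, 3.0000)
after link 3: o_3 = (-8.2958, -0.1895, 3.0000)
after link 4: o_4 = (-7.7782, -0.7071, 5.7321)
after link 5: o_5 = (-5.7291, -2.7561, 4.9556)
after link 6: o_6 = (-2.9257, 1.5114, 1.0919)

-2.926 1.511 1.092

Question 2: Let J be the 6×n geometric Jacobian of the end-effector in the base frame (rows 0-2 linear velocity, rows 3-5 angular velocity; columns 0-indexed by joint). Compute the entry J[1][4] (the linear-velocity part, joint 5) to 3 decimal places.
axis z_4 = (0.7071,0.7071,-0.0000); lever o_n−o_4 = (4.8525,2.2185,-4.6402)
cross product → J_v[:, 4] = (-3.2811,3.2811,-1.8625)
J_ω[:, 4] = z_4
entry J[1][4] = 3.2811

3.281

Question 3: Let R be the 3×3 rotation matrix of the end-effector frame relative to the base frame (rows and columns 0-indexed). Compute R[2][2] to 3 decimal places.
End-effector z-axis (col 2 of R) = (-0.1830,0.1830,-0.9659)
R[2][2] = -0.9659

-0.966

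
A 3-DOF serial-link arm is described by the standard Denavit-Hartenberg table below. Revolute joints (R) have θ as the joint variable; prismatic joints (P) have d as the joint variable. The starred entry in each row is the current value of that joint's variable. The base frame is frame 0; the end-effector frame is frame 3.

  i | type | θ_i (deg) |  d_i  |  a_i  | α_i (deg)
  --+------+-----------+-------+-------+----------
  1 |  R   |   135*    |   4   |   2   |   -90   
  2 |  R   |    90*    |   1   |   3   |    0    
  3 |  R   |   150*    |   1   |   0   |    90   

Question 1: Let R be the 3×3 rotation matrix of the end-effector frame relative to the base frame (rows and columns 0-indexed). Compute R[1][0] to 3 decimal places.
End-effector x-axis (col 0 of R) = (0.3536,-0.3536,0.8660)
R[1][0] = -0.3536

-0.354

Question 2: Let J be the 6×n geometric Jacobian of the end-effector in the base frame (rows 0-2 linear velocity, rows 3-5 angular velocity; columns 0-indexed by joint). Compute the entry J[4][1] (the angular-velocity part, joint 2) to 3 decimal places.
-0.707

axis z_1 = (-0.7071,-0.7071,0.0000); lever o_n−o_1 = (-1.4142,-1.4142,-3.0000)
cross product → J_v[:, 1] = (2.1213,-2.1213,-0.0000)
J_ω[:, 1] = z_1
entry J[4][1] = -0.7071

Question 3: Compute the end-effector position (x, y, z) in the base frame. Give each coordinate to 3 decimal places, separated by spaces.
-2.828 0.000 1.000

after link 1: o_1 = (-1.4142, 1.4142, 4.0000)
after link 2: o_2 = (-2.1213, 0.7071, 1.0000)
after link 3: o_3 = (-2.8284, 0.0000, 1.0000)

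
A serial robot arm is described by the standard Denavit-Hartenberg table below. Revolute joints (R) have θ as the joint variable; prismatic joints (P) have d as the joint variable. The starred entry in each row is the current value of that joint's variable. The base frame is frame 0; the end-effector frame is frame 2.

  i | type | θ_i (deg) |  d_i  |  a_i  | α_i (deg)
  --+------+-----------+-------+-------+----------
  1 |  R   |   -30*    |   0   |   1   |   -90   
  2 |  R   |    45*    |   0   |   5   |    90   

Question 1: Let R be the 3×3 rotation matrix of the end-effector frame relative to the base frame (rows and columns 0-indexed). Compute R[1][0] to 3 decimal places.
End-effector x-axis (col 0 of R) = (0.6124,-0.3536,-0.7071)
R[1][0] = -0.3536

-0.354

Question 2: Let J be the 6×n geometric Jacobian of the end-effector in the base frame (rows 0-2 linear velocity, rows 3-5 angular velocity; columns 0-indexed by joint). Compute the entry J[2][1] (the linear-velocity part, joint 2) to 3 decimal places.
-3.536

axis z_1 = (0.5000,0.8660,0.0000); lever o_n−o_1 = (3.0619,-1.7678,-3.5355)
cross product → J_v[:, 1] = (-3.0619,1.7678,-3.5355)
J_ω[:, 1] = z_1
entry J[2][1] = -3.5355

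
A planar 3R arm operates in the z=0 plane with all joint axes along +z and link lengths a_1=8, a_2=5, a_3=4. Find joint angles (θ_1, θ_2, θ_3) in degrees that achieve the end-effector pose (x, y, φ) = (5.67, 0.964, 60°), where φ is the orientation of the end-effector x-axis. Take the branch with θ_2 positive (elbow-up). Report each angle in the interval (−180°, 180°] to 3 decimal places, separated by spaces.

wrist centre = target − a_3·(cos φ, sin φ) = (3.6700, -2.5001)
cos θ_2 = (19.7194−8²−5²)/(2·8·5) = -0.8660; θ_2 = 149.9979° (elbow-up)
β = atan2(-2.5001,3.6700) = -34.2637°; ψ = atan2(2.5002,3.6700) = 34.2646°
θ_1 = β − ψ = -68.5283°
θ_3 = φ − θ_1 − θ_2 = -21.4696° (wrapped to (-180°,180°])

-68.528 149.998 -21.470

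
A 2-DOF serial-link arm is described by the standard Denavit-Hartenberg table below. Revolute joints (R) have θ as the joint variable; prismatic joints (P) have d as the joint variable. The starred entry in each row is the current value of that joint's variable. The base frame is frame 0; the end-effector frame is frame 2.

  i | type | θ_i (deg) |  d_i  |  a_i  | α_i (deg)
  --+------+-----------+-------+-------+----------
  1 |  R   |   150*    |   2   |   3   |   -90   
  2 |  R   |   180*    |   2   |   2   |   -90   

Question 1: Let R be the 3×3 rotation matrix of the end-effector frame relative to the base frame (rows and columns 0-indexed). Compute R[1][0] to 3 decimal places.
End-effector x-axis (col 0 of R) = (0.8660,-0.5000,-0.0000)
R[1][0] = -0.5000

-0.500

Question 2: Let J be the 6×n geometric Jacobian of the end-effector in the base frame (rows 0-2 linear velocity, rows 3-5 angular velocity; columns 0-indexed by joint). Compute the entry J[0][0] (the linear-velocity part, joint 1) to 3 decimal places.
1.232

axis z_0 = ẑ; lever o_n−o_0 = (-1.8660,-1.2321,2.0000)
cross product → J_v[:, 0] = (1.2321,-1.8660,0.0000)
J_ω[:, 0] = z_0
entry J[0][0] = 1.2321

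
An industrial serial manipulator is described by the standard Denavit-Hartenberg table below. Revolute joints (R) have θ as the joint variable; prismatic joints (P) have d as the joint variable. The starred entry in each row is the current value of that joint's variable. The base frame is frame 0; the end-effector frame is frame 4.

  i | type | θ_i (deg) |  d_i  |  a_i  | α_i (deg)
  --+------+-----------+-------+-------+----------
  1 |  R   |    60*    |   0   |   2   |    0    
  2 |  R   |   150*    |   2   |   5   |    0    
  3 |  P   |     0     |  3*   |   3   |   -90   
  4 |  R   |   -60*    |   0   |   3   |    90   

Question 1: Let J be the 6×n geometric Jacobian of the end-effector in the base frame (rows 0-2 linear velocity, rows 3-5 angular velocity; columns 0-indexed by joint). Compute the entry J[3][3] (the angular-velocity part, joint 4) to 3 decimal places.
axis z_3 = (0.5000,-0.8660,0.0000); lever o_n−o_3 = (-1.2990,-0.7500,2.5981)
cross product → J_v[:, 3] = (-2.2500,-1.2990,-1.5000)
J_ω[:, 3] = z_3
entry J[3][3] = 0.5000

0.500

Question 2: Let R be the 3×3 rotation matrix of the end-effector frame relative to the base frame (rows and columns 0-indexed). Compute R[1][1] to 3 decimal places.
End-effector y-axis (col 1 of R) = (0.5000,-0.8660,0.0000)
R[1][1] = -0.8660

-0.866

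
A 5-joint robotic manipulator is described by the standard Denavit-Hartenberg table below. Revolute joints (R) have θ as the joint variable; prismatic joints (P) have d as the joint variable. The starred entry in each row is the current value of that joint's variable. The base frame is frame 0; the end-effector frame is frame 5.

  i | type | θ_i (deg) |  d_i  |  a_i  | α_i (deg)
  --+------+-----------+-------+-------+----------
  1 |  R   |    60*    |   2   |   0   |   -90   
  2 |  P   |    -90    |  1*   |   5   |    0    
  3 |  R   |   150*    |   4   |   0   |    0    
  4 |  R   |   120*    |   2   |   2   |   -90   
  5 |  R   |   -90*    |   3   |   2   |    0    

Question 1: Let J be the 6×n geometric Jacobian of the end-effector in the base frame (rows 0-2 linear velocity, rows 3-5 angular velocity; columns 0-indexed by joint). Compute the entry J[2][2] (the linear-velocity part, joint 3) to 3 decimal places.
axis z_2 = (-0.8660,0.5000,0.0000); lever o_n−o_2 = (-7.9282,2.2679,3.0000)
cross product → J_v[:, 2] = (1.5000,2.5981,2.0000)
J_ω[:, 2] = z_2
entry J[2][2] = 2.0000

2.000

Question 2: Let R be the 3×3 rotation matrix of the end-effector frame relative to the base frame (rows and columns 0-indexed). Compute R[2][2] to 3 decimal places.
1.000

End-effector z-axis (col 2 of R) = (0.0000,-0.0000,1.0000)
R[2][2] = 1.0000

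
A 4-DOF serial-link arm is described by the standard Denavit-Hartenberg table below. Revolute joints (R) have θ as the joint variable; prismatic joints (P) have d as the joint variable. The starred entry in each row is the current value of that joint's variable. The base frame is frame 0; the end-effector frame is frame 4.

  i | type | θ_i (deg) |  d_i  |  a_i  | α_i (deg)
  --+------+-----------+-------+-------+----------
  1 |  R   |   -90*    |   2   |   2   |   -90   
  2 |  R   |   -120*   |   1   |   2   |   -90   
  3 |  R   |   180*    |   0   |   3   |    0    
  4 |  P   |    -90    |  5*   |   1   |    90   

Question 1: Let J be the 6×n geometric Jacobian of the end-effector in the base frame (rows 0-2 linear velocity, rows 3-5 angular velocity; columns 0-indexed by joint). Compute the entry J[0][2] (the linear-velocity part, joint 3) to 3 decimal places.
3.000

axis z_2 = (0.0000,-0.8660,0.5000); lever o_n−o_2 = (-1.0000,-5.8301,-0.0981)
cross product → J_v[:, 2] = (3.0000,-0.5000,-0.8660)
J_ω[:, 2] = z_2
entry J[0][2] = 3.0000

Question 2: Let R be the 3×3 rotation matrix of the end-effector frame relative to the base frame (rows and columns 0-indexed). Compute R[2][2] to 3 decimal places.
0.866

End-effector z-axis (col 2 of R) = (-0.0000,0.5000,0.8660)
R[2][2] = 0.8660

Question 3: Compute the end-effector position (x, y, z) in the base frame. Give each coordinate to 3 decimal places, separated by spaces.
after link 1: o_1 = (0.0000, -2.0000, 2.0000)
after link 2: o_2 = (1.0000, -1.0000, 3.7321)
after link 3: o_3 = (1.0000, -2.5000, 1.1340)
after link 4: o_4 = (0.0000, -6.8301, 3.6340)

0.000 -6.830 3.634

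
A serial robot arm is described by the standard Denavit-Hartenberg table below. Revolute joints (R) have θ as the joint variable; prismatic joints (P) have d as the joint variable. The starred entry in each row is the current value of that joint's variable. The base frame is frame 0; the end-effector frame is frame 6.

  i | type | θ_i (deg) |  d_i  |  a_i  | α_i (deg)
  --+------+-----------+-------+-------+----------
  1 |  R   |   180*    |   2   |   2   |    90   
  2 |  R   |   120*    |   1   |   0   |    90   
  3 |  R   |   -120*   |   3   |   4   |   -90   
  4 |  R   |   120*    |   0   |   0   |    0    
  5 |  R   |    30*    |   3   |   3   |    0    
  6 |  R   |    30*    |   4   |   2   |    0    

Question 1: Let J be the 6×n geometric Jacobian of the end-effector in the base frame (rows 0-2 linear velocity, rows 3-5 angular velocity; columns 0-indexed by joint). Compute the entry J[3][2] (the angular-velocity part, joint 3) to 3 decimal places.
-0.866

axis z_2 = (-0.8660,0.0000,0.5000); lever o_n−o_2 = (1.8816,-2.9821,6.2590)
cross product → J_v[:, 2] = (1.4910,6.3612,2.5825)
J_ω[:, 2] = z_2
entry J[3][2] = -0.8660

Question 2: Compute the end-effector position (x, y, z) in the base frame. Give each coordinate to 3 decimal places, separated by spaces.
after link 1: o_1 = (-2.0000, 0.0000, 2.0000)
after link 2: o_2 = (-2.0000, 1.0000, 2.0000)
after link 3: o_3 = (-5.5981, -2.4641, 1.7679)
after link 4: o_4 = (-5.5981, -2.4641, 1.7679)
after link 5: o_5 = (-2.3505, -1.7141, 4.3929)
after link 6: o_6 = (-0.1184, -1.9821, 8.2590)

-0.118 -1.982 8.259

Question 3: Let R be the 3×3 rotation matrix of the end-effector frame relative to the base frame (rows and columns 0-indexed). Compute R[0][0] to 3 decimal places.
End-effector x-axis (col 0 of R) = (0.2500,0.8660,0.4330)
R[0][0] = 0.2500

0.250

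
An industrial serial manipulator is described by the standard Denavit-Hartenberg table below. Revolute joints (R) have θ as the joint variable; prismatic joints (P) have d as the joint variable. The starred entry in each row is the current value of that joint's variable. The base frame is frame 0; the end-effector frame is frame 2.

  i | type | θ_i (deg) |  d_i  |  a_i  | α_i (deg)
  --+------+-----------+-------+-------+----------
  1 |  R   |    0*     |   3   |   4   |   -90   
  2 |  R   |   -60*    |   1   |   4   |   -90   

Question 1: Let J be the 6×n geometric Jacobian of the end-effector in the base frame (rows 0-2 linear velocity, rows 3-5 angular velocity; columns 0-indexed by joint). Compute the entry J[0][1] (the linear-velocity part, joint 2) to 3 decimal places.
3.464

axis z_1 = (0.0000,1.0000,0.0000); lever o_n−o_1 = (2.0000,1.0000,3.4641)
cross product → J_v[:, 1] = (3.4641,0.0000,-2.0000)
J_ω[:, 1] = z_1
entry J[0][1] = 3.4641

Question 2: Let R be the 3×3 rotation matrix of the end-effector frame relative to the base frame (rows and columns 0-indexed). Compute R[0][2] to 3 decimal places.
0.866

End-effector z-axis (col 2 of R) = (0.8660,0.0000,-0.5000)
R[0][2] = 0.8660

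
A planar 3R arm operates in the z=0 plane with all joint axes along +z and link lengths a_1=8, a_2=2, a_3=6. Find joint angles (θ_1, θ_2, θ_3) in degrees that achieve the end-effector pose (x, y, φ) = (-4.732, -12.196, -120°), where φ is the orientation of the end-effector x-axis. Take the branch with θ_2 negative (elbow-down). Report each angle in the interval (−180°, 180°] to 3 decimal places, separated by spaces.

wrist centre = target − a_3·(cos φ, sin φ) = (-1.7320, -6.9998)
cos θ_2 = (51.9977−8²−2²)/(2·8·2) = -0.5001; θ_2 = -120.0048° (elbow-down)
β = atan2(-6.9998,-1.7320) = -103.8978°; ψ = atan2(-1.7320,6.9999) = -13.8975°
θ_1 = β − ψ = -90.0003°
θ_3 = φ − θ_1 − θ_2 = 90.0050° (wrapped to (-180°,180°])

-90.000 -120.005 90.005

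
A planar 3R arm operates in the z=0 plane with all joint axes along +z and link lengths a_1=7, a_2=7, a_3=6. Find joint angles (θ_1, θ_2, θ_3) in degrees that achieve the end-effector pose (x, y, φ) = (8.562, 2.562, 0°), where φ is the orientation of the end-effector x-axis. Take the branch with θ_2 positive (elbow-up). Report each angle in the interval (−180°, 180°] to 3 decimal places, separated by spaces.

wrist centre = target − a_3·(cos φ, sin φ) = (2.5620, 2.5620)
cos θ_2 = (13.1277−7²−7²)/(2·7·7) = -0.8660; θ_2 = 150.0021° (elbow-up)
β = atan2(2.5620,2.5620) = 45.0000°; ψ = atan2(3.4998,0.9377) = 75.0011°
θ_1 = β − ψ = -30.0011°
θ_3 = φ − θ_1 − θ_2 = -120.0011° (wrapped to (-180°,180°])

-30.001 150.002 -120.001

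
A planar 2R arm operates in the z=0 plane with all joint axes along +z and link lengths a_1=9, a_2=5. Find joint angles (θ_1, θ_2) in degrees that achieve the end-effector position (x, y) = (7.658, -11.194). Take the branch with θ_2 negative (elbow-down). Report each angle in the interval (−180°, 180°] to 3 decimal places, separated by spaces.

cos θ_2 = (183.9506−9²−5²)/(2·9·5) = 0.8661; θ_2 = -29.9894° (elbow-down)
β = atan2(-11.1940,7.6580) = -55.6233°; ψ = atan2(-2.4992,13.3306) = -10.6185°
θ_1 = β − ψ = -45.0049°

-45.005 -29.989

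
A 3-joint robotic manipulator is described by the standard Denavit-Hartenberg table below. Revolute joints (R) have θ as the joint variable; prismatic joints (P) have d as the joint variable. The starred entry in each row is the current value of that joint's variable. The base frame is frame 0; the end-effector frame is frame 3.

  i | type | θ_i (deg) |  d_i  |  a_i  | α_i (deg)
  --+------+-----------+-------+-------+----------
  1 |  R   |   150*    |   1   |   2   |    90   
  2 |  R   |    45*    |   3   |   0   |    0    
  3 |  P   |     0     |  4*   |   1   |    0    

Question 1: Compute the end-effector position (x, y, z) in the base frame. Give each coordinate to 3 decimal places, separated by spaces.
1.156 7.416 1.707

after link 1: o_1 = (-1.7321, 1.0000, 1.0000)
after link 2: o_2 = (-0.2321, 3.5981, 1.0000)
after link 3: o_3 = (1.1556, 7.4157, 1.7071)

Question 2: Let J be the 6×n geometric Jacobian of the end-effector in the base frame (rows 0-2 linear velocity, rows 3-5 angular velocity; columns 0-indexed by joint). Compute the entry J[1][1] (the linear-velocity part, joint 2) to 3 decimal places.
axis z_1 = (0.5000,0.8660,0.0000); lever o_n−o_1 = (2.8876,6.4157,0.7071)
cross product → J_v[:, 1] = (0.6124,-0.3536,0.7071)
J_ω[:, 1] = z_1
entry J[1][1] = -0.3536

-0.354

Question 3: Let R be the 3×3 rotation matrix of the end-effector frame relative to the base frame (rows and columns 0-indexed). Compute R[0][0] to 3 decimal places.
-0.612

End-effector x-axis (col 0 of R) = (-0.6124,0.3536,0.7071)
R[0][0] = -0.6124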